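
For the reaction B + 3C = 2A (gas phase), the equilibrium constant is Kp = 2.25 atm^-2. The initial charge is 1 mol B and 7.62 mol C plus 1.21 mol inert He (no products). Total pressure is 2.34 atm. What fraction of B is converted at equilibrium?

X = 0.871

Let X = conversion of B (basis 1 mol B); extent of reaction ξ = X.
Species balance: n_B = 1 − X; n_C = 7.62 − 3X; n_A = 2X; n_I = 1.21 (inert).
Summing: n_T = 9.83 − 2X.
With p_i = (n_i/n_T)P, Kp = p_A^2 / (p_B p_C^3).
Setting this equal to 2.25 atm^-2 and taking the physical root (0 < X < 1) gives X = 0.871.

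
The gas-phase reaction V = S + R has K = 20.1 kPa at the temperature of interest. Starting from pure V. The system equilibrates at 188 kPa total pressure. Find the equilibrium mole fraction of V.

y_V = 0.526

Take 1 mol V as basis and let X be its fractional conversion, so ξ = X.
Mole table: n_V = 1 − X; n_S = X; n_R = X.
Total moles n_T = 1 + X.
Mole fractions y_i = n_i/n_T; K = p_S p_R / (p_V) with p_i = y_i·P.
This yields a degree-2 equation in X; solving on (0,1), X = 0.311.
Then n_V = 0.689, n_T = 1.31, so y_V = 0.526.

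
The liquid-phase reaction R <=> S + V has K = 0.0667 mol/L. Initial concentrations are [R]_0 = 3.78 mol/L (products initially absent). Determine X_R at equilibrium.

Let X = conversion of R; extent ξ = 3.78·X mol/L.
Concentrations: [R] = 3.78 − 3.78X; [S] = 3.78X; [V] = 3.78X.
K = [S] [V] / ([R]).
Equating to 0.0667 mol/L: the physical root is X = 0.124.

X = 0.124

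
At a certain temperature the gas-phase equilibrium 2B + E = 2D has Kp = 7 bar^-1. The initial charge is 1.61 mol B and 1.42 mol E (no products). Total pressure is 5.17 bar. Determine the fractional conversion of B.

X = 0.776

Take 1.61 mol B as basis and let X be its fractional conversion, so ξ = 0.805X.
At extent ξ: n_B = 1.61 − 1.61X; n_E = 1.42 − 0.805X; n_D = 1.61X.
Summing: n_T = 3.03 − 0.805X.
y_i = n_i/n_T, p_i = y_i·P. Kp = p_D^2 / (p_B^2 p_E).
Setting this equal to 7 bar^-1 and taking the physical root (0 < X < 1) gives X = 0.776.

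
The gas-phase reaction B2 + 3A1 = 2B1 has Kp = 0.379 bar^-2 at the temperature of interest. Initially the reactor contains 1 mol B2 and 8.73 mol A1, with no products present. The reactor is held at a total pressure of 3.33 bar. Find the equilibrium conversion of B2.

X = 0.826

Let X = conversion of B2 (basis 1 mol B2); extent of reaction ξ = X.
Moles: n_B2 = 1 − X; n_A1 = 8.73 − 3X; n_B1 = 2X.
n_T = Σnᵢ = 9.73 − 2X.
With p_i = (n_i/n_T)P, Kp = p_B1^2 / (p_B2 p_A1^3).
Equating to 0.379 bar^-2 and solving on 0 < X < 1: X = 0.826.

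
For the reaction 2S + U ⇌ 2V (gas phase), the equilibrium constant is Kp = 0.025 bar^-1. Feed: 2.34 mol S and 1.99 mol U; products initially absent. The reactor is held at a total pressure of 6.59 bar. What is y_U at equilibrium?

Basis: 2.34 mol S initially; let X = conversion of S. Extent ξ = 1.17X.
Moles: n_S = 2.34 − 2.34X; n_U = 1.99 − 1.17X; n_V = 2.34X.
n_T = Σnᵢ = 4.33 − 1.17X.
y_i = n_i/n_T, p_i = y_i·P. Kp = p_V^2 / (p_S^2 p_U).
Substituting and setting equal to 0.025 bar^-1 gives a polynomial in X; the root in (0,1) is X = 0.210.
Then n_U = 1.74, n_T = 4.08, so y_U = 0.427.

y_U = 0.427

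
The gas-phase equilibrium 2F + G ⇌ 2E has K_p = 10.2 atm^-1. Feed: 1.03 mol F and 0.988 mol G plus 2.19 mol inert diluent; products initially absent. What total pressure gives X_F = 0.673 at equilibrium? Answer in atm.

Let X = conversion of F (basis 1.03 mol F); extent of reaction ξ = 0.515X.
Mole table: n_F = 1.03 − 1.03X; n_G = 0.988 − 0.515X; n_E = 1.03X; n_I = 2.19 (inert).
Summing: n_T = 4.21 − 0.515X.
K_p = p_E^2 / (p_F^2 p_G) with p_i = (n_i/n_T)·P.
At X = 0.673: the mole-fraction product g(X) = Π y_i^ν_i = 25.5. Since K_p = g(X)·P^{-1}, P = (g/K_p)^(1/1) = (25.5/10.2)^(1/1) = 2.5 atm.

P = 2.5 atm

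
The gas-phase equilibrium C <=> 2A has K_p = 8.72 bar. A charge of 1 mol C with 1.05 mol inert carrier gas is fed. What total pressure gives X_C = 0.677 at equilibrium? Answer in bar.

P = 4.19 bar

Basis: 1 mol C initially; let X = conversion of C. Extent ξ = X.
At extent ξ: n_C = 1 − X; n_A = 2X; n_I = 1.05 (inert).
n_T = Σnᵢ = 2.05 + X.
K_p = p_A^2 / (p_C) with p_i = (n_i/n_T)·P.
At X = 0.677: the mole-fraction product g(X) = Π y_i^ν_i = 2.081. Since K_p = g(X)·P^{1}, P = (K_p/g)^(1/1) = (8.72/2.081)^(1/1) = 4.19 bar.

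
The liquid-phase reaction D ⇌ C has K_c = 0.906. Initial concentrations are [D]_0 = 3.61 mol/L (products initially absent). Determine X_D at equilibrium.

Let X = conversion of D; extent ξ = 3.61·X mol/L.
Concentrations: [D] = 3.61 − 3.61X; [C] = 3.61X.
K_c = [C] / ([D]).
Setting equal to 0.906 and solving for X on (0,1) gives X = 0.475.

X = 0.475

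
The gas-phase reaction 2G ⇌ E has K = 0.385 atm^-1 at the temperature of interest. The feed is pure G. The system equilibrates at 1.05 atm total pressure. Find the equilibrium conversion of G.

X = 0.382

Take 1 mol G as basis and let X be its fractional conversion, so ξ = 0.5X.
Mole table: n_G = 1 − X; n_E = 0.5X.
Total moles n_T = 1 − 0.5X.
With p_i = (n_i/n_T)P, K = p_E / (p_G^2).
Substituting and setting equal to 0.385 atm^-1 gives a polynomial in X; the root in (0,1) is X = 0.382.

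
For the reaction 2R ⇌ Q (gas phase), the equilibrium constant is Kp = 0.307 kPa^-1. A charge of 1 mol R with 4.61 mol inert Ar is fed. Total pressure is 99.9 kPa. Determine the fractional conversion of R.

X = 0.747

Basis: 1 mol R initially; let X = conversion of R. Extent ξ = 0.5X.
Moles: n_R = 1 − X; n_Q = 0.5X; n_I = 4.61 (inert).
Summing: n_T = 5.61 − 0.5X.
Mole fractions y_i = n_i/n_T; Kp = p_Q / (p_R^2) with p_i = y_i·P.
Substituting and setting equal to 0.307 kPa^-1 gives a polynomial in X; the root in (0,1) is X = 0.747.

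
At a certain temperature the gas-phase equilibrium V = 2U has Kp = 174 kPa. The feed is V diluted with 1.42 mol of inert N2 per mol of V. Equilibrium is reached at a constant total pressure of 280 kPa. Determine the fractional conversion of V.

Basis: 1 mol V initially; let X = conversion of V. Extent ξ = X.
Moles: n_V = 1 − X; n_U = 2X; n_I = 1.42 (inert).
Total moles n_T = 2.42 + X.
With p_i = (n_i/n_T)P, Kp = p_U^2 / (p_V).
Setting this equal to 174 kPa and taking the physical root (0 < X < 1) gives X = 0.483.

X = 0.483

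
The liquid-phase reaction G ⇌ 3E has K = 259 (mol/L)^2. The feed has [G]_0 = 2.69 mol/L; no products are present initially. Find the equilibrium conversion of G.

Let X = conversion of G; extent ξ = 2.69·X mol/L.
Concentrations: [G] = 2.69 − 2.69X; [E] = 8.07X.
K = [E]^3 / ([G]).
Solving K = 259 for X ∈ (0,1): X = 0.719.

X = 0.719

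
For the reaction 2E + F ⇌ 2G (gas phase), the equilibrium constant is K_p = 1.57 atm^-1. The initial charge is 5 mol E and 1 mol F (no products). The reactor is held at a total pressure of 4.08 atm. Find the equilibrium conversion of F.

X = 0.812

Let X = conversion of F (basis 1 mol F); extent of reaction ξ = X.
At extent ξ: n_E = 5 − 2X; n_F = 1 − X; n_G = 2X.
Total moles n_T = 6 − X.
Mole fractions y_i = n_i/n_T; K_p = p_G^2 / (p_E^2 p_F) with p_i = y_i·P.
Setting this equal to 1.57 atm^-1 and taking the physical root (0 < X < 1) gives X = 0.812.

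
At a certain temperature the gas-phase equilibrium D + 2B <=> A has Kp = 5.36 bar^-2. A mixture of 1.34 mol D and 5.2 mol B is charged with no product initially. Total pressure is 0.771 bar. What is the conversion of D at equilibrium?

Basis: 1.34 mol D initially; let X = conversion of D. Extent ξ = 1.34X.
Mole table: n_D = 1.34 − 1.34X; n_B = 5.2 − 2.68X; n_A = 1.34X.
Summing: n_T = 6.54 − 2.68X.
With p_i = (n_i/n_T)P, Kp = p_A / (p_D p_B^2).
This yields a degree-3 equation in X; solving on (0,1), X = 0.626.

X = 0.626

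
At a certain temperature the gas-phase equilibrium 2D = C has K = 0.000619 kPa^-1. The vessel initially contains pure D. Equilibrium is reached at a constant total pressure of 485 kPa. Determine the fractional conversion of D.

Basis: 1 mol D initially; let X = conversion of D. Extent ξ = 0.5X.
Moles: n_D = 1 − X; n_C = 0.5X.
Summing: n_T = 1 − 0.5X.
Mole fractions y_i = n_i/n_T; K = p_C / (p_D^2) with p_i = y_i·P.
Setting this equal to 0.000619 kPa^-1 and taking the physical root (0 < X < 1) gives X = 0.326.

X = 0.326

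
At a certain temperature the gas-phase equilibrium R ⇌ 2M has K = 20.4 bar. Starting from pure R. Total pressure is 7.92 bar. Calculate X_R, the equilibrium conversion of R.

X = 0.626

Let X = conversion of R (basis 1 mol R); extent of reaction ξ = X.
Species balance: n_R = 1 − X; n_M = 2X.
Total moles n_T = 1 + X.
With p_i = (n_i/n_T)P, K = p_M^2 / (p_R).
Substituting and setting equal to 20.4 bar gives a polynomial in X; the root in (0,1) is X = 0.626.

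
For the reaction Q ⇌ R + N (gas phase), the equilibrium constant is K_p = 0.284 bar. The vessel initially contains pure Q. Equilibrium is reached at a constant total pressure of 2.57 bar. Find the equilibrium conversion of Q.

Basis: 1 mol Q initially; let X = conversion of Q. Extent ξ = X.
Moles: n_Q = 1 − X; n_R = X; n_N = X.
n_T = Σnᵢ = 1 + X.
With p_i = (n_i/n_T)P, K_p = p_R p_N / (p_Q).
This yields a degree-2 equation in X; solving on (0,1), X = 0.315.

X = 0.315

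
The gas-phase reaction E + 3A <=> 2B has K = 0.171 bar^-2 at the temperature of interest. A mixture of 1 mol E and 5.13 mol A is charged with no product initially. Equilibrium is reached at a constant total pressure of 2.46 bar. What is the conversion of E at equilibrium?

Basis: 1 mol E initially; let X = conversion of E. Extent ξ = X.
At extent ξ: n_E = 1 − X; n_A = 5.13 − 3X; n_B = 2X.
Summing: n_T = 6.13 − 2X.
Mole fractions y_i = n_i/n_T; K = p_B^2 / (p_E p_A^3) with p_i = y_i·P.
Equating to 0.171 bar^-2 and solving on 0 < X < 1: X = 0.492.

X = 0.492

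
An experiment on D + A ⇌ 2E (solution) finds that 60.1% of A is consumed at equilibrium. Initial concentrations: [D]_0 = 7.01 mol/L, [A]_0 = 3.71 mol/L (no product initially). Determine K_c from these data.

K_c = 2.81

Let X = conversion of A.
Concentrations: [D] = 7.01 − 3.71X; [A] = 3.71 − 3.71X; [E] = 7.42X.
At X = 0.601: [D] = 4.78, [A] = 1.48, [E] = 4.46.
K_c = [E]^2 / ([D] [A]) = 2.81.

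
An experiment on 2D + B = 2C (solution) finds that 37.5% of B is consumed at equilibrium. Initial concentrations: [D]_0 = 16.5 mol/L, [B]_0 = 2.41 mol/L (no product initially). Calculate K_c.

K_c = 0.01 L/mol

Let X = conversion of B.
Concentrations: [D] = 16.5 − 4.82X; [B] = 2.41 − 2.41X; [C] = 4.82X.
At X = 0.375: [D] = 14.7, [B] = 1.51, [C] = 1.81.
K_c = [C]^2 / ([D]^2 [B]) = 0.01 L/mol.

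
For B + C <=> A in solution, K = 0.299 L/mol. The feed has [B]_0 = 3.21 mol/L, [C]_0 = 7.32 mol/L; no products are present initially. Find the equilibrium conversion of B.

Let X = conversion of B; extent ξ = 3.21·X mol/L.
Concentrations: [B] = 3.21 − 3.21X; [C] = 7.32 − 3.21X; [A] = 3.21X.
K = [A] / ([B] [C]).
Setting equal to 0.299 and solving for X on (0,1) gives X = 0.615.

X = 0.615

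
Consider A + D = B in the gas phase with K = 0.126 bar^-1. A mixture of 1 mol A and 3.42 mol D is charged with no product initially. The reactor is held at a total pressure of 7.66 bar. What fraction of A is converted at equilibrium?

X = 0.420

Basis: 1 mol A initially; let X = conversion of A. Extent ξ = X.
Moles: n_A = 1 − X; n_D = 3.42 − X; n_B = X.
Total moles n_T = 4.42 − X.
With p_i = (n_i/n_T)P, K = p_B / (p_A p_D).
Equating to 0.126 bar^-1 and solving on 0 < X < 1: X = 0.420.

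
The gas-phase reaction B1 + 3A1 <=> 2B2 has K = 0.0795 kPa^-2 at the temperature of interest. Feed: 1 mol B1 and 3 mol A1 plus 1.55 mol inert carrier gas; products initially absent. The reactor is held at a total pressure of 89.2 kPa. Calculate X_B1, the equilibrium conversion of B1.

X = 0.782

Take 1 mol B1 as basis and let X be its fractional conversion, so ξ = X.
Species balance: n_B1 = 1 − X; n_A1 = 3 − 3X; n_B2 = 2X; n_I = 1.55 (inert).
Summing: n_T = 5.55 − 2X.
y_i = n_i/n_T, p_i = y_i·P. K = p_B2^2 / (p_B1 p_A1^3).
Substituting and setting equal to 0.0795 kPa^-2 gives a polynomial in X; the root in (0,1) is X = 0.782.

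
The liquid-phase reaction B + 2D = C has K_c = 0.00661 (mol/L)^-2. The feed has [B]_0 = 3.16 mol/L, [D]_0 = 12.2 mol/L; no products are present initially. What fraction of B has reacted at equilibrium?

Let X = conversion of B; extent ξ = 3.16·X mol/L.
Concentrations: [B] = 3.16 − 3.16X; [D] = 12.2 − 6.32X; [C] = 3.16X.
K_c = [C] / ([B] [D]^2).
Solving K_c = 0.00661 for X ∈ (0,1): X = 0.386.

X = 0.386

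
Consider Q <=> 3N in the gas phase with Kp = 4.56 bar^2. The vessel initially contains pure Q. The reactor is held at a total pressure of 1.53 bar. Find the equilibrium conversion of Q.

X = 0.524

Let X = conversion of Q (basis 1 mol Q); extent of reaction ξ = X.
Moles: n_Q = 1 − X; n_N = 3X.
Total moles n_T = 1 + 2X.
Mole fractions y_i = n_i/n_T; Kp = p_N^3 / (p_Q) with p_i = y_i·P.
Setting this equal to 4.56 bar^2 and taking the physical root (0 < X < 1) gives X = 0.524.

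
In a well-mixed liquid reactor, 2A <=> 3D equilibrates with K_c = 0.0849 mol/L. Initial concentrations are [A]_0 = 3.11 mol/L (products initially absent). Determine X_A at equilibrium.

Let X = conversion of A; extent ξ = 3.11X/2 mol/L.
Concentrations: [A] = 3.11 − 3.11X; [D] = 4.67X.
K_c = [D]^3 / ([A]^2).
This equals 0.0849 at X = 0.176 (the root in 0 < X < 1).

X = 0.176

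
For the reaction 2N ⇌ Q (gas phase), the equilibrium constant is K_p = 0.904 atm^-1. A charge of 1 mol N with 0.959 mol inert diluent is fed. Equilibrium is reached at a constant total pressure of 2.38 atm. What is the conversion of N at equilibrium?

X = 0.540

Let X = conversion of N (basis 1 mol N); extent of reaction ξ = 0.5X.
Species balance: n_N = 1 − X; n_Q = 0.5X; n_I = 0.959 (inert).
Total moles n_T = 1.96 − 0.5X.
With p_i = (n_i/n_T)P, K_p = p_Q / (p_N^2).
Substituting and setting equal to 0.904 atm^-1 gives a polynomial in X; the root in (0,1) is X = 0.540.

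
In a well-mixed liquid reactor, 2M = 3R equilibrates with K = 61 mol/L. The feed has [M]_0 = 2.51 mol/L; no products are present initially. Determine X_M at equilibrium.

Let X = conversion of M; extent ξ = 2.51X/2 mol/L.
Concentrations: [M] = 2.51 − 2.51X; [R] = 3.76X.
K = [R]^3 / ([M]^2).
Setting equal to 61 and solving for X on (0,1) gives X = 0.755.

X = 0.755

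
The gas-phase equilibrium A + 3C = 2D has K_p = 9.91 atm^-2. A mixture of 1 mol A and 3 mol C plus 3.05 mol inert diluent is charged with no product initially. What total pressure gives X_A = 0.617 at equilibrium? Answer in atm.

Take 1 mol A as basis and let X be its fractional conversion, so ξ = X.
At extent ξ: n_A = 1 − X; n_C = 3 − 3X; n_D = 2X; n_I = 3.05 (inert).
Summing: n_T = 7.05 − 2X.
K_p = p_D^2 / (p_A p_C^3) with p_i = (n_i/n_T)·P.
At X = 0.617: the mole-fraction product g(X) = Π y_i^ν_i = 88.66. Since K_p = g(X)·P^{-2}, P = (g/K_p)^(1/2) = (88.66/9.91)^(1/2) = 2.99 atm.

P = 2.99 atm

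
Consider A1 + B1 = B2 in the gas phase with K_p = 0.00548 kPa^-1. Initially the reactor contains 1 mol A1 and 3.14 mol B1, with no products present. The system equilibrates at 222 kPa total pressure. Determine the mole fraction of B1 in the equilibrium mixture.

Let X = conversion of A1 (basis 1 mol A1); extent of reaction ξ = X.
Mole table: n_A1 = 1 − X; n_B1 = 3.14 − X; n_B2 = X.
Summing: n_T = 4.14 − X.
Mole fractions y_i = n_i/n_T; K_p = p_B2 / (p_A1 p_B1) with p_i = y_i·P.
Equating to 0.00548 kPa^-1 and solving on 0 < X < 1: X = 0.470.
Then n_B1 = 2.67, n_T = 3.67, so y_B1 = 0.728.

y_B1 = 0.728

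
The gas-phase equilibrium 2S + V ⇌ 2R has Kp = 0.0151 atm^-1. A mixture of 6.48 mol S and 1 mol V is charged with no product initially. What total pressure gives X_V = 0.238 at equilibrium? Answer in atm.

Basis: 1 mol V initially; let X = conversion of V. Extent ξ = X.
Species balance: n_S = 6.48 − 2X; n_V = 1 − X; n_R = 2X.
Summing: n_T = 7.48 − X.
Kp = p_R^2 / (p_S^2 p_V) with p_i = (n_i/n_T)·P.
At X = 0.238: the mole-fraction product g(X) = Π y_i^ν_i = 0.05974. Since Kp = g(X)·P^{-1}, P = (g/Kp)^(1/1) = (0.05974/0.0151)^(1/1) = 3.96 atm.

P = 3.96 atm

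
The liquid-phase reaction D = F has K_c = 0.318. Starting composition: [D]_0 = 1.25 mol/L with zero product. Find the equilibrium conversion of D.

Let X = conversion of D; extent ξ = 1.25·X mol/L.
Concentrations: [D] = 1.25 − 1.25X; [F] = 1.25X.
K_c = [F] / ([D]).
Equating to 0.318: the physical root is X = 0.241.

X = 0.241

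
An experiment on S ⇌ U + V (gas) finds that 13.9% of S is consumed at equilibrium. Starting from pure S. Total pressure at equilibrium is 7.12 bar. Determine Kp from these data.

Kp = 0.14 bar

Basis: 1 mol S initially; let X = conversion of S. Extent ξ = X.
At extent ξ: n_S = 1 − X; n_U = X; n_V = X.
Summing: n_T = 1 + X.
At X = 0.139: n_S = 0.861, n_U = 0.139, n_V = 0.139, n_T = 1.14.
p_i = (n_i/n_T)·P. Kp = p_U p_V / (p_S) = 0.14 bar.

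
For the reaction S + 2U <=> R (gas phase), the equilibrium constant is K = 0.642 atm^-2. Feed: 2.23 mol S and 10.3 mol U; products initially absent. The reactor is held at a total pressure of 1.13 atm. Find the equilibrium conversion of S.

X = 0.343

Take 2.23 mol S as basis and let X be its fractional conversion, so ξ = 2.23X.
Species balance: n_S = 2.23 − 2.23X; n_U = 10.3 − 4.46X; n_R = 2.23X.
n_T = Σnᵢ = 12.5 − 4.46X.
y_i = n_i/n_T, p_i = y_i·P. K = p_R / (p_S p_U^2).
This yields a degree-3 equation in X; solving on (0,1), X = 0.343.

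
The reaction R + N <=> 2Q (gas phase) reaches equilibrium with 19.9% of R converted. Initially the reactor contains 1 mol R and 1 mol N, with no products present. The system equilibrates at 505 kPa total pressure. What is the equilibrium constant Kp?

Take 1 mol R as basis and let X be its fractional conversion, so ξ = X.
Mole table: n_R = 1 − X; n_N = 1 − X; n_Q = 2X.
Total moles n_T = 2 (Δν = 0, constant).
At X = 0.199: n_R = 0.801, n_N = 0.801, n_Q = 0.398, n_T = 2.
p_i = (n_i/n_T)·P. Kp = p_Q^2 / (p_R p_N) = 0.247.

Kp = 0.247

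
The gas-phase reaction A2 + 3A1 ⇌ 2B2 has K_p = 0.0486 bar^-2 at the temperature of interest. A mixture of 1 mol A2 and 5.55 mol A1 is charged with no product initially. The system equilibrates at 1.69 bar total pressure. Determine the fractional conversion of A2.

X = 0.272

Let X = conversion of A2 (basis 1 mol A2); extent of reaction ξ = X.
At extent ξ: n_A2 = 1 − X; n_A1 = 5.55 − 3X; n_B2 = 2X.
Total moles n_T = 6.55 − 2X.
y_i = n_i/n_T, p_i = y_i·P. K_p = p_B2^2 / (p_A2 p_A1^3).
Setting this equal to 0.0486 bar^-2 and taking the physical root (0 < X < 1) gives X = 0.272.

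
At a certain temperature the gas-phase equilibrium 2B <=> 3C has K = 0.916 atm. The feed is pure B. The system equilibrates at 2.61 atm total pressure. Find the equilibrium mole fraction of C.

y_C = 0.465

Basis: 1 mol B initially; let X = conversion of B. Extent ξ = 0.5X.
At extent ξ: n_B = 1 − X; n_C = 1.5X.
n_T = Σnᵢ = 1 + 0.5X.
Mole fractions y_i = n_i/n_T; K = p_C^3 / (p_B^2) with p_i = y_i·P.
Equating to 0.916 atm and solving on 0 < X < 1: X = 0.367.
Then n_C = 0.55, n_T = 1.18, so y_C = 0.465.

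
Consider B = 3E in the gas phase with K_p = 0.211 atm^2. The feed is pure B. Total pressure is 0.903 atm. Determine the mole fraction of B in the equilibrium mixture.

Basis: 1 mol B initially; let X = conversion of B. Extent ξ = X.
Moles: n_B = 1 − X; n_E = 3X.
Summing: n_T = 1 + 2X.
y_i = n_i/n_T, p_i = y_i·P. K_p = p_E^3 / (p_B).
Setting this equal to 0.211 atm^2 and taking the physical root (0 < X < 1) gives X = 0.253.
Then n_B = 0.747, n_T = 1.51, so y_B = 0.496.

y_B = 0.496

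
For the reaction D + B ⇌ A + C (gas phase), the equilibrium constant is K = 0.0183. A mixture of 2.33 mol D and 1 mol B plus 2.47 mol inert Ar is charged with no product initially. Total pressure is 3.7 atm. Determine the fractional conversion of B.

X = 0.180

Take 1 mol B as basis and let X be its fractional conversion, so ξ = X.
Species balance: n_D = 2.33 − X; n_B = 1 − X; n_A = X; n_C = X; n_I = 2.47 (inert).
n_T stays at 5.8 (no change in mole number).
With p_i = (n_i/n_T)P, K = p_A p_C / (p_D p_B).
Substituting and setting equal to 0.0183 gives a polynomial in X; the root in (0,1) is X = 0.180.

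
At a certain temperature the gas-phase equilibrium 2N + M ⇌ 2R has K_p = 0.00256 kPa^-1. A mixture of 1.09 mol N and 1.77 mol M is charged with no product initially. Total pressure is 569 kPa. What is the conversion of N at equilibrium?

Take 1.09 mol N as basis and let X be its fractional conversion, so ξ = 0.545X.
At extent ξ: n_N = 1.09 − 1.09X; n_M = 1.77 − 0.545X; n_R = 1.09X.
Summing: n_T = 2.86 − 0.545X.
y_i = n_i/n_T, p_i = y_i·P. K_p = p_R^2 / (p_N^2 p_M).
This yields a degree-3 equation in X; solving on (0,1), X = 0.479.

X = 0.479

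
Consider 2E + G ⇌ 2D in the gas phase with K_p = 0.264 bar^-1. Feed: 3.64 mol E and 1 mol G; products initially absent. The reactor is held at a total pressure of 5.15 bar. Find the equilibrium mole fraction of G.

Let X = conversion of G (basis 1 mol G); extent of reaction ξ = X.
Moles: n_E = 3.64 − 2X; n_G = 1 − X; n_D = 2X.
n_T = Σnᵢ = 4.64 − X.
With p_i = (n_i/n_T)P, K_p = p_D^2 / (p_E^2 p_G).
Equating to 0.264 bar^-1 and solving on 0 < X < 1: X = 0.519.
Then n_G = 0.481, n_T = 4.12, so y_G = 0.117.

y_G = 0.117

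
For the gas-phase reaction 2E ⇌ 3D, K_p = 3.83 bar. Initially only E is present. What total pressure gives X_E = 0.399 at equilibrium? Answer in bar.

P = 7.74 bar

Take 1 mol E as basis and let X be its fractional conversion, so ξ = 0.5X.
At extent ξ: n_E = 1 − X; n_D = 1.5X.
Total moles n_T = 1 + 0.5X.
K_p = p_D^3 / (p_E^2) with p_i = (n_i/n_T)·P.
At X = 0.399: the mole-fraction product g(X) = Π y_i^ν_i = 0.4948. Since K_p = g(X)·P^{1}, P = (K_p/g)^(1/1) = (3.83/0.4948)^(1/1) = 7.74 bar.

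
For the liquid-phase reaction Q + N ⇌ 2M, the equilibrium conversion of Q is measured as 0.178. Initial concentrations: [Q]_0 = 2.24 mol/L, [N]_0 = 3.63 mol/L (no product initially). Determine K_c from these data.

K_c = 0.107

Let X = conversion of Q.
Concentrations: [Q] = 2.24 − 2.24X; [N] = 3.63 − 2.24X; [M] = 4.48X.
At X = 0.178: [Q] = 1.84, [N] = 3.23, [M] = 0.797.
K_c = [M]^2 / ([Q] [N]) = 0.107.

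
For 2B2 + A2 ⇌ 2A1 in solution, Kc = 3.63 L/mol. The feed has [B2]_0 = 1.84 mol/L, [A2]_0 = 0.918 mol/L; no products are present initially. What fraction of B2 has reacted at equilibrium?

Let X = conversion of B2; extent ξ = 1.84X/2 mol/L.
Concentrations: [B2] = 1.84 − 1.84X; [A2] = 0.918 − 0.92X; [A1] = 1.84X.
Kc = [A1]^2 / ([B2]^2 [A2]).
Setting equal to 3.63 and solving for X on (0,1) gives X = 0.550.

X = 0.550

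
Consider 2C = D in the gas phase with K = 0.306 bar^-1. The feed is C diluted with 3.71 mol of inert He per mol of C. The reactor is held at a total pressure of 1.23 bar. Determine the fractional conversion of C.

X = 0.124

Basis: 1 mol C initially; let X = conversion of C. Extent ξ = 0.5X.
Mole table: n_C = 1 − X; n_D = 0.5X; n_I = 3.71 (inert).
Summing: n_T = 4.71 − 0.5X.
y_i = n_i/n_T, p_i = y_i·P. K = p_D / (p_C^2).
Equating to 0.306 bar^-1 and solving on 0 < X < 1: X = 0.124.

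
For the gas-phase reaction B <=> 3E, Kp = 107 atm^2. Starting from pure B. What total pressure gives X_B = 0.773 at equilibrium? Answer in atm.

P = 3.55 atm

Let X = conversion of B (basis 1 mol B); extent of reaction ξ = X.
Moles: n_B = 1 − X; n_E = 3X.
Summing: n_T = 1 + 2X.
Kp = p_E^3 / (p_B) with p_i = (n_i/n_T)·P.
At X = 0.773: the mole-fraction product g(X) = Π y_i^ν_i = 8.475. Since Kp = g(X)·P^{2}, P = (Kp/g)^(1/2) = (107/8.475)^(1/2) = 3.55 atm.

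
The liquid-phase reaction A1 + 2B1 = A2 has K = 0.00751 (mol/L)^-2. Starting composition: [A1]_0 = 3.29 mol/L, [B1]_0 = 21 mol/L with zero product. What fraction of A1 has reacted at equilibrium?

Let X = conversion of A1; extent ξ = 3.29·X mol/L.
Concentrations: [A1] = 3.29 − 3.29X; [B1] = 21 − 6.58X; [A2] = 3.29X.
K = [A2] / ([A1] [B1]^2).
Equating to 0.00751 (mol/L)^-2: the physical root is X = 0.673.

X = 0.673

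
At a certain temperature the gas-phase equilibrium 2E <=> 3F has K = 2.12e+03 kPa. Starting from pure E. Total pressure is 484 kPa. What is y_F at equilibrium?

Let X = conversion of E (basis 1 mol E); extent of reaction ξ = 0.5X.
Mole table: n_E = 1 − X; n_F = 1.5X.
Summing: n_T = 1 + 0.5X.
y_i = n_i/n_T, p_i = y_i·P. K = p_F^3 / (p_E^2).
This yields a degree-3 equation in X; solving on (0,1), X = 0.623.
Then n_F = 0.935, n_T = 1.31, so y_F = 0.713.

y_F = 0.713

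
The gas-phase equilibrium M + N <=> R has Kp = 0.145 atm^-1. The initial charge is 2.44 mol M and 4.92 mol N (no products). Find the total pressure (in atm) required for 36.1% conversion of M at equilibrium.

Let X = conversion of M (basis 2.44 mol M); extent of reaction ξ = 2.44X.
Species balance: n_M = 2.44 − 2.44X; n_N = 4.92 − 2.44X; n_R = 2.44X.
Summing: n_T = 7.36 − 2.44X.
Kp = p_R / (p_M p_N) with p_i = (n_i/n_T)·P.
At X = 0.361: the mole-fraction product g(X) = Π y_i^ν_i = 0.9062. Since Kp = g(X)·P^{-1}, P = (g/Kp)^(1/1) = (0.9062/0.145)^(1/1) = 6.25 atm.

P = 6.25 atm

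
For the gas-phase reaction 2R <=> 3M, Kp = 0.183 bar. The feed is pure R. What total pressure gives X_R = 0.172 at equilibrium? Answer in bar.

Basis: 1 mol R initially; let X = conversion of R. Extent ξ = 0.5X.
Moles: n_R = 1 − X; n_M = 1.5X.
Total moles n_T = 1 + 0.5X.
Kp = p_M^3 / (p_R^2) with p_i = (n_i/n_T)·P.
At X = 0.172: the mole-fraction product g(X) = Π y_i^ν_i = 0.02307. Since Kp = g(X)·P^{1}, P = (Kp/g)^(1/1) = (0.183/0.02307)^(1/1) = 7.93 bar.

P = 7.93 bar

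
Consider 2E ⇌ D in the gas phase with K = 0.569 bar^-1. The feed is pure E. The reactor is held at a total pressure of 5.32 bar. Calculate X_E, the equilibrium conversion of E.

X = 0.724

Let X = conversion of E (basis 1 mol E); extent of reaction ξ = 0.5X.
Moles: n_E = 1 − X; n_D = 0.5X.
n_T = Σnᵢ = 1 − 0.5X.
y_i = n_i/n_T, p_i = y_i·P. K = p_D / (p_E^2).
This yields a degree-2 equation in X; solving on (0,1), X = 0.724.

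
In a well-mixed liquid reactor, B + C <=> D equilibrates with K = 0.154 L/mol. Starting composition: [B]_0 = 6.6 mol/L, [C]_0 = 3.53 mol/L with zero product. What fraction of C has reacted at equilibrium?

X = 0.438

Let X = conversion of C; extent ξ = 3.53·X mol/L.
Concentrations: [B] = 6.6 − 3.53X; [C] = 3.53 − 3.53X; [D] = 3.53X.
K = [D] / ([B] [C]).
Equating to 0.154 L/mol: the physical root is X = 0.438.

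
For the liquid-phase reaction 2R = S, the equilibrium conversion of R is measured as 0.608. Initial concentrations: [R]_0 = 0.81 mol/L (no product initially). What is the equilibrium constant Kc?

Let X = conversion of R.
Concentrations: [R] = 0.81 − 0.81X; [S] = 0.405X.
At X = 0.608: [R] = 0.318, [S] = 0.246.
Kc = [S] / ([R]^2) = 2.44 L/mol.

Kc = 2.44 L/mol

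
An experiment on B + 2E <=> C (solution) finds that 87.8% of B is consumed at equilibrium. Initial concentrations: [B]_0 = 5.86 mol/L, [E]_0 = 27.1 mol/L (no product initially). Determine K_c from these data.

K_c = 0.0255 (mol/L)^-2

Let X = conversion of B.
Concentrations: [B] = 5.86 − 5.86X; [E] = 27.1 − 11.7X; [C] = 5.86X.
At X = 0.878: [B] = 0.715, [E] = 16.8, [C] = 5.15.
K_c = [C] / ([B] [E]^2) = 0.0255 (mol/L)^-2.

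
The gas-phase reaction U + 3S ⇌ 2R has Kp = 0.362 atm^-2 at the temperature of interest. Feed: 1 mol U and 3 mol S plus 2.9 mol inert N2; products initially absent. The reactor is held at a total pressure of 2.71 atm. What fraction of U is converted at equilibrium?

X = 0.316

Take 1 mol U as basis and let X be its fractional conversion, so ξ = X.
Species balance: n_U = 1 − X; n_S = 3 − 3X; n_R = 2X; n_I = 2.9 (inert).
Summing: n_T = 6.9 − 2X.
With p_i = (n_i/n_T)P, Kp = p_R^2 / (p_U p_S^3).
This yields a degree-4 equation in X; solving on (0,1), X = 0.316.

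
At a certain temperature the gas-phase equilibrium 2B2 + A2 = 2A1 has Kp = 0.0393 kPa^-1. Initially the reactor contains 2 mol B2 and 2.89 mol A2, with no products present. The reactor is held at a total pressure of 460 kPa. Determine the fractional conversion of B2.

X = 0.753

Let X = conversion of B2 (basis 2 mol B2); extent of reaction ξ = X.
Moles: n_B2 = 2 − 2X; n_A2 = 2.89 − X; n_A1 = 2X.
n_T = Σnᵢ = 4.89 − X.
y_i = n_i/n_T, p_i = y_i·P. Kp = p_A1^2 / (p_B2^2 p_A2).
This yields a degree-3 equation in X; solving on (0,1), X = 0.753.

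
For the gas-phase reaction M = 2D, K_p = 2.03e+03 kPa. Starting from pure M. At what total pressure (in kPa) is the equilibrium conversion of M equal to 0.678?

Basis: 1 mol M initially; let X = conversion of M. Extent ξ = X.
Species balance: n_M = 1 − X; n_D = 2X.
n_T = Σnᵢ = 1 + X.
K_p = p_D^2 / (p_M) with p_i = (n_i/n_T)·P.
At X = 0.678: the mole-fraction product g(X) = Π y_i^ν_i = 3.403. Since K_p = g(X)·P^{1}, P = (K_p/g)^(1/1) = (2.03e+03/3.403)^(1/1) = 597 kPa.

P = 597 kPa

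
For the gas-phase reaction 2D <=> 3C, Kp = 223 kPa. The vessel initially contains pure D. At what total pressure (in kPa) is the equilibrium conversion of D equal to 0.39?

P = 495 kPa

Basis: 1 mol D initially; let X = conversion of D. Extent ξ = 0.5X.
Mole table: n_D = 1 − X; n_C = 1.5X.
Total moles n_T = 1 + 0.5X.
Kp = p_C^3 / (p_D^2) with p_i = (n_i/n_T)·P.
At X = 0.39: the mole-fraction product g(X) = Π y_i^ν_i = 0.4502. Since Kp = g(X)·P^{1}, P = (Kp/g)^(1/1) = (223/0.4502)^(1/1) = 495 kPa.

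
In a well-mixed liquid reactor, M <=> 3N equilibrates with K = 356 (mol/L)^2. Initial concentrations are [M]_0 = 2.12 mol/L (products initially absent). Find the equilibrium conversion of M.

Let X = conversion of M; extent ξ = 2.12·X mol/L.
Concentrations: [M] = 2.12 − 2.12X; [N] = 6.36X.
K = [N]^3 / ([M]).
Equating to 356 (mol/L)^2: the physical root is X = 0.815.

X = 0.815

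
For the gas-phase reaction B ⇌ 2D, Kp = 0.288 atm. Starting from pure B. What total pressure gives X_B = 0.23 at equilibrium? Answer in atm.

P = 1.29 atm

Basis: 1 mol B initially; let X = conversion of B. Extent ξ = X.
Moles: n_B = 1 − X; n_D = 2X.
Summing: n_T = 1 + X.
Kp = p_D^2 / (p_B) with p_i = (n_i/n_T)·P.
At X = 0.23: the mole-fraction product g(X) = Π y_i^ν_i = 0.2234. Since Kp = g(X)·P^{1}, P = (Kp/g)^(1/1) = (0.288/0.2234)^(1/1) = 1.29 atm.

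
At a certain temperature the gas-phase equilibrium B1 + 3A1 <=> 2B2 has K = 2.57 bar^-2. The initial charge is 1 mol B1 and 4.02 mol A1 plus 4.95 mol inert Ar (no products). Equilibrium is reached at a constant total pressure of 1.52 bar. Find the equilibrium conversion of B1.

X = 0.442

Take 1 mol B1 as basis and let X be its fractional conversion, so ξ = X.
Moles: n_B1 = 1 − X; n_A1 = 4.02 − 3X; n_B2 = 2X; n_I = 4.95 (inert).
Summing: n_T = 9.97 − 2X.
Mole fractions y_i = n_i/n_T; K = p_B2^2 / (p_B1 p_A1^3) with p_i = y_i·P.
This yields a degree-4 equation in X; solving on (0,1), X = 0.442.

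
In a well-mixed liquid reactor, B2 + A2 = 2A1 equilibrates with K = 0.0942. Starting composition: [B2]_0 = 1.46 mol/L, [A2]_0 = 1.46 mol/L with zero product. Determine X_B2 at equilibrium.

Let X = conversion of B2; extent ξ = 1.46·X mol/L.
Concentrations: [B2] = 1.46 − 1.46X; [A2] = 1.46 − 1.46X; [A1] = 2.92X.
K = [A1]^2 / ([B2] [A2]).
This equals 0.0942 at X = 0.133 (the root in 0 < X < 1).

X = 0.133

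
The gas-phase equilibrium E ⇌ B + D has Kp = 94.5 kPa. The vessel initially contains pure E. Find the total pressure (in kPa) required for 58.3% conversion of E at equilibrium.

P = 184 kPa

Take 1 mol E as basis and let X be its fractional conversion, so ξ = X.
Moles: n_E = 1 − X; n_B = X; n_D = X.
Total moles n_T = 1 + X.
Kp = p_B p_D / (p_E) with p_i = (n_i/n_T)·P.
At X = 0.583: the mole-fraction product g(X) = Π y_i^ν_i = 0.5149. Since Kp = g(X)·P^{1}, P = (Kp/g)^(1/1) = (94.5/0.5149)^(1/1) = 184 kPa.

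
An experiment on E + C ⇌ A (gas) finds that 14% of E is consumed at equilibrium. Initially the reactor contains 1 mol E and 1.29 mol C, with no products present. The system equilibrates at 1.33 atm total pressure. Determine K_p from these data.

K_p = 0.229 atm^-1

Let X = conversion of E (basis 1 mol E); extent of reaction ξ = X.
At extent ξ: n_E = 1 − X; n_C = 1.29 − X; n_A = X.
Total moles n_T = 2.29 − X.
At X = 0.14: n_E = 0.86, n_C = 1.15, n_A = 0.14, n_T = 2.15.
p_i = (n_i/n_T)·P. K_p = p_A / (p_E p_C) = 0.229 atm^-1.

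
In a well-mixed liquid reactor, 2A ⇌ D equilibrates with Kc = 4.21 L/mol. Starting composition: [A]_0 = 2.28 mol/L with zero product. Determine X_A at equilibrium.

Let X = conversion of A; extent ξ = 2.28X/2 mol/L.
Concentrations: [A] = 2.28 − 2.28X; [D] = 1.14X.
Kc = [D] / ([A]^2).
Solving Kc = 4.21 for X ∈ (0,1): X = 0.796.

X = 0.796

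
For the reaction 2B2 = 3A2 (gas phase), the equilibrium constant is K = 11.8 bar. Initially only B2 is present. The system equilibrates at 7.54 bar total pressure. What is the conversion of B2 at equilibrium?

Basis: 1 mol B2 initially; let X = conversion of B2. Extent ξ = 0.5X.
At extent ξ: n_B2 = 1 − X; n_A2 = 1.5X.
n_T = Σnᵢ = 1 + 0.5X.
y_i = n_i/n_T, p_i = y_i·P. K = p_A2^3 / (p_B2^2).
This yields a degree-3 equation in X; solving on (0,1), X = 0.515.

X = 0.515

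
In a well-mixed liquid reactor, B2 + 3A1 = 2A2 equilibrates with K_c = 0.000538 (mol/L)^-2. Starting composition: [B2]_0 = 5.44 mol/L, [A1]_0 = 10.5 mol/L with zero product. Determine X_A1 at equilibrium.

Let X = conversion of A1; extent ξ = 10.5X/3 mol/L.
Concentrations: [B2] = 5.44 − 3.5X; [A1] = 10.5 − 10.5X; [A2] = 7X.
K_c = [A2]^2 / ([B2] [A1]^3).
Equating to 0.000538 (mol/L)^-2: the physical root is X = 0.183.

X = 0.183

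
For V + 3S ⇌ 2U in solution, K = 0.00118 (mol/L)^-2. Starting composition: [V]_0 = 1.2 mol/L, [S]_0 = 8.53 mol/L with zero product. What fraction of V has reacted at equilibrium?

X = 0.276

Let X = conversion of V; extent ξ = 1.2·X mol/L.
Concentrations: [V] = 1.2 − 1.2X; [S] = 8.53 − 3.6X; [U] = 2.4X.
K = [U]^2 / ([V] [S]^3).
Equating to 0.00118 (mol/L)^-2: the physical root is X = 0.276.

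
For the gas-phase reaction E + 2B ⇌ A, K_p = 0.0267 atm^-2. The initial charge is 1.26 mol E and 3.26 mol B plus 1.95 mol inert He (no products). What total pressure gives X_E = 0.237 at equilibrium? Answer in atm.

P = 7.52 atm

Take 1.26 mol E as basis and let X be its fractional conversion, so ξ = 1.26X.
Moles: n_E = 1.26 − 1.26X; n_B = 3.26 − 2.52X; n_A = 1.26X; n_I = 1.95 (inert).
Total moles n_T = 6.47 − 2.52X.
K_p = p_A / (p_E p_B^2) with p_i = (n_i/n_T)·P.
At X = 0.237: the mole-fraction product g(X) = Π y_i^ν_i = 1.511. Since K_p = g(X)·P^{-2}, P = (g/K_p)^(1/2) = (1.511/0.0267)^(1/2) = 7.52 atm.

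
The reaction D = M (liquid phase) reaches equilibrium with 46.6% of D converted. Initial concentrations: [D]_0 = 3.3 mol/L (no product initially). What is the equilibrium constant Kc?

Kc = 0.873

Let X = conversion of D.
Concentrations: [D] = 3.3 − 3.3X; [M] = 3.3X.
At X = 0.466: [D] = 1.76, [M] = 1.54.
Kc = [M] / ([D]) = 0.873.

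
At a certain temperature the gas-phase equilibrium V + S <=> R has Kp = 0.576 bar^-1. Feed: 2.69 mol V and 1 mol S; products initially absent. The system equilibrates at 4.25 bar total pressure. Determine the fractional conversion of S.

X = 0.623

Let X = conversion of S (basis 1 mol S); extent of reaction ξ = X.
Species balance: n_V = 2.69 − X; n_S = 1 − X; n_R = X.
Total moles n_T = 3.69 − X.
Mole fractions y_i = n_i/n_T; Kp = p_R / (p_V p_S) with p_i = y_i·P.
Setting this equal to 0.576 bar^-1 and taking the physical root (0 < X < 1) gives X = 0.623.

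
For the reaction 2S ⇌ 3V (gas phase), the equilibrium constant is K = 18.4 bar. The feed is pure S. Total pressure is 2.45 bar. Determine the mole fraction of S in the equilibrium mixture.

Basis: 1 mol S initially; let X = conversion of S. Extent ξ = 0.5X.
Mole table: n_S = 1 − X; n_V = 1.5X.
n_T = Σnᵢ = 1 + 0.5X.
Mole fractions y_i = n_i/n_T; K = p_V^3 / (p_S^2) with p_i = y_i·P.
Equating to 18.4 bar and solving on 0 < X < 1: X = 0.677.
Then n_S = 0.323, n_T = 1.34, so y_S = 0.241.

y_S = 0.241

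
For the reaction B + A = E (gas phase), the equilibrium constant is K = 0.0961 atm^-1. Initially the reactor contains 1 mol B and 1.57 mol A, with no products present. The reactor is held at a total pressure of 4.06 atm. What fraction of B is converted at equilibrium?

Let X = conversion of B (basis 1 mol B); extent of reaction ξ = X.
At extent ξ: n_B = 1 − X; n_A = 1.57 − X; n_E = X.
Summing: n_T = 2.57 − X.
Mole fractions y_i = n_i/n_T; K = p_E / (p_B p_A) with p_i = y_i·P.
Substituting and setting equal to 0.0961 atm^-1 gives a polynomial in X; the root in (0,1) is X = 0.185.

X = 0.185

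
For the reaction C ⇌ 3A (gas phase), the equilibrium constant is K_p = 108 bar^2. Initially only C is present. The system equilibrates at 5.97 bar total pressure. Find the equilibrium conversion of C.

X = 0.601

Let X = conversion of C (basis 1 mol C); extent of reaction ξ = X.
Moles: n_C = 1 − X; n_A = 3X.
Total moles n_T = 1 + 2X.
y_i = n_i/n_T, p_i = y_i·P. K_p = p_A^3 / (p_C).
Equating to 108 bar^2 and solving on 0 < X < 1: X = 0.601.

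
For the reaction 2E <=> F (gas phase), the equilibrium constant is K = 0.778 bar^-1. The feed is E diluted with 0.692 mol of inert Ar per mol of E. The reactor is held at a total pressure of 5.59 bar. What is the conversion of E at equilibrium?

X = 0.676

Basis: 1 mol E initially; let X = conversion of E. Extent ξ = 0.5X.
At extent ξ: n_E = 1 − X; n_F = 0.5X; n_I = 0.692 (inert).
Summing: n_T = 1.69 − 0.5X.
With p_i = (n_i/n_T)P, K = p_F / (p_E^2).
Setting this equal to 0.778 bar^-1 and taking the physical root (0 < X < 1) gives X = 0.676.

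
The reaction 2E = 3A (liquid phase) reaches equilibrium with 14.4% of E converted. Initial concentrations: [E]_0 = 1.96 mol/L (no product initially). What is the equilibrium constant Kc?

Let X = conversion of E.
Concentrations: [E] = 1.96 − 1.96X; [A] = 2.94X.
At X = 0.144: [E] = 1.68, [A] = 0.423.
Kc = [A]^3 / ([E]^2) = 0.027 mol/L.

Kc = 0.027 mol/L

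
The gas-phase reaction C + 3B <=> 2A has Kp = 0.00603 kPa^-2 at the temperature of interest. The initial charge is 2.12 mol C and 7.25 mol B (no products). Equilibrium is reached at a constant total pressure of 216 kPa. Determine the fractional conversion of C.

X = 0.864

Basis: 2.12 mol C initially; let X = conversion of C. Extent ξ = 2.12X.
Species balance: n_C = 2.12 − 2.12X; n_B = 7.25 − 6.36X; n_A = 4.24X.
n_T = Σnᵢ = 9.37 − 4.24X.
Mole fractions y_i = n_i/n_T; Kp = p_A^2 / (p_C p_B^3) with p_i = y_i·P.
Substituting and setting equal to 0.00603 kPa^-2 gives a polynomial in X; the root in (0,1) is X = 0.864.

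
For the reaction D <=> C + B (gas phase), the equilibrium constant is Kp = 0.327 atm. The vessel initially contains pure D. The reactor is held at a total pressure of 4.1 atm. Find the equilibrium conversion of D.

X = 0.272

Let X = conversion of D (basis 1 mol D); extent of reaction ξ = X.
Species balance: n_D = 1 − X; n_C = X; n_B = X.
Summing: n_T = 1 + X.
With p_i = (n_i/n_T)P, Kp = p_C p_B / (p_D).
Setting this equal to 0.327 atm and taking the physical root (0 < X < 1) gives X = 0.272.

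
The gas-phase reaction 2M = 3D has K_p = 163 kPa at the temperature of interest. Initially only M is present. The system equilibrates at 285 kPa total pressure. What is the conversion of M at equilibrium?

X = 0.413

Take 1 mol M as basis and let X be its fractional conversion, so ξ = 0.5X.
Species balance: n_M = 1 − X; n_D = 1.5X.
Total moles n_T = 1 + 0.5X.
Mole fractions y_i = n_i/n_T; K_p = p_D^3 / (p_M^2) with p_i = y_i·P.
Setting this equal to 163 kPa and taking the physical root (0 < X < 1) gives X = 0.413.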